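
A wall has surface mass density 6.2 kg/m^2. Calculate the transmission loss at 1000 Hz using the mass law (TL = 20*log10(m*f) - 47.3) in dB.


Given values:
  m = 6.2 kg/m^2, f = 1000 Hz
Formula: TL = 20 * log10(m * f) - 47.3
Compute m * f = 6.2 * 1000 = 6200.0
Compute log10(6200.0) = 3.792392
Compute 20 * 3.792392 = 75.8478
TL = 75.8478 - 47.3 = 28.55

28.55 dB


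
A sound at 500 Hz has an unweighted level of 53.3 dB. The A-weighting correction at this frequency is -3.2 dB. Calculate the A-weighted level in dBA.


Given values:
  SPL = 53.3 dB
  A-weighting at 500 Hz = -3.2 dB
Formula: L_A = SPL + A_weight
L_A = 53.3 + (-3.2)
L_A = 50.1

50.1 dBA


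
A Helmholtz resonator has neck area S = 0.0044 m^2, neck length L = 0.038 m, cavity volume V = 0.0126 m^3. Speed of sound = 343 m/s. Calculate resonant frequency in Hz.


Given values:
  S = 0.0044 m^2, L = 0.038 m, V = 0.0126 m^3, c = 343 m/s
Formula: f = (c / (2*pi)) * sqrt(S / (V * L))
Compute V * L = 0.0126 * 0.038 = 0.0004788
Compute S / (V * L) = 0.0044 / 0.0004788 = 9.1896
Compute sqrt(9.1896) = 3.031435
Compute c / (2*pi) = 343 / 6.283185 = 54.590148
f = 54.590148 * 3.031435 = 165.49

165.49 Hz


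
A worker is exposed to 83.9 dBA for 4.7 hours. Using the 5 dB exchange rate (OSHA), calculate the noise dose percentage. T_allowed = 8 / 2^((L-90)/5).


Given values:
  L = 83.9 dBA, T = 4.7 hours
Formula: T_allowed = 8 / 2^((L - 90) / 5)
Compute exponent: (83.9 - 90) / 5 = -1.22
Compute 2^(-1.22) = 0.429283
T_allowed = 8 / 0.429283 = 18.635725 hours
Dose = (T / T_allowed) * 100
Dose = (4.7 / 18.635725) * 100 = 25.22

25.22 %


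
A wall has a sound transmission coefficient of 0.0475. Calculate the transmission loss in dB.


Given values:
  tau = 0.0475
Formula: TL = 10 * log10(1 / tau)
Compute 1 / tau = 1 / 0.0475 = 21.0526
Compute log10(21.0526) = 1.323306
TL = 10 * 1.323306 = 13.23

13.23 dB


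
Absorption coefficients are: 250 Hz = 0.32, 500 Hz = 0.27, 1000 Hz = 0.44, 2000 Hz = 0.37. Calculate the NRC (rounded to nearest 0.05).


Given values:
  a_250 = 0.32, a_500 = 0.27
  a_1000 = 0.44, a_2000 = 0.37
Formula: NRC = (a250 + a500 + a1000 + a2000) / 4
Sum = 0.32 + 0.27 + 0.44 + 0.37 = 1.4
NRC = 1.4 / 4 = 0.35
Rounded to nearest 0.05: 0.35

0.35


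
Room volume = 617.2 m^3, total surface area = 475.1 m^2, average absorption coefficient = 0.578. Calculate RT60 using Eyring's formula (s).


Given values:
  V = 617.2 m^3, S = 475.1 m^2, alpha = 0.578
Formula: RT60 = 0.161 * V / (-S * ln(1 - alpha))
Compute ln(1 - 0.578) = ln(0.422) = -0.86275
Denominator: -475.1 * -0.86275 = 409.8925
Numerator: 0.161 * 617.2 = 99.3692
RT60 = 99.3692 / 409.8925 = 0.242

0.242 s


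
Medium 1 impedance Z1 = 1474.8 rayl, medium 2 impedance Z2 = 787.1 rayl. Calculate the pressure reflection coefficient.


Given values:
  Z1 = 1474.8 rayl, Z2 = 787.1 rayl
Formula: R = (Z2 - Z1) / (Z2 + Z1)
Numerator: Z2 - Z1 = 787.1 - 1474.8 = -687.7
Denominator: Z2 + Z1 = 787.1 + 1474.8 = 2261.9
R = -687.7 / 2261.9 = -0.304

-0.304


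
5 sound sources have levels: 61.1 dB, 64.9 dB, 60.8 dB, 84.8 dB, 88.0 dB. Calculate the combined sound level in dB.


Formula: L_total = 10 * log10( sum(10^(Li/10)) )
  Source 1: 10^(61.1/10) = 1288249.5517
  Source 2: 10^(64.9/10) = 3090295.4325
  Source 3: 10^(60.8/10) = 1202264.4346
  Source 4: 10^(84.8/10) = 301995172.0402
  Source 5: 10^(88.0/10) = 630957344.4802
Sum of linear values = 938533325.9392
L_total = 10 * log10(938533325.9392) = 89.72

89.72 dB


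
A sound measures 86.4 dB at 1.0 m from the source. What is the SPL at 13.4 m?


Given values:
  SPL1 = 86.4 dB, r1 = 1.0 m, r2 = 13.4 m
Formula: SPL2 = SPL1 - 20 * log10(r2 / r1)
Compute ratio: r2 / r1 = 13.4 / 1.0 = 13.4
Compute log10: log10(13.4) = 1.127105
Compute drop: 20 * 1.127105 = 22.5421
SPL2 = 86.4 - 22.5421 = 63.86

63.86 dB


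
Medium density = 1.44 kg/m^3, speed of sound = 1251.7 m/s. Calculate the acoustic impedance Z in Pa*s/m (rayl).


Given values:
  rho = 1.44 kg/m^3
  c = 1251.7 m/s
Formula: Z = rho * c
Z = 1.44 * 1251.7
Z = 1802.45

1802.45 rayl


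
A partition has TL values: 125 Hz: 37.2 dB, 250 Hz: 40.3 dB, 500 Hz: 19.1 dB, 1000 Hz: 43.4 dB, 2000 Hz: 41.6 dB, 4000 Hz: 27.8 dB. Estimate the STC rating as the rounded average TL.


Given TL values at each frequency:
  125 Hz: 37.2 dB
  250 Hz: 40.3 dB
  500 Hz: 19.1 dB
  1000 Hz: 43.4 dB
  2000 Hz: 41.6 dB
  4000 Hz: 27.8 dB
Formula: STC ~ round(average of TL values)
Sum = 37.2 + 40.3 + 19.1 + 43.4 + 41.6 + 27.8 = 209.4
Average = 209.4 / 6 = 34.9
Rounded: 35

35


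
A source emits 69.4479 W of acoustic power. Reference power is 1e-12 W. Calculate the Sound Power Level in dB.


Given values:
  W = 69.4479 W
  W_ref = 1e-12 W
Formula: SWL = 10 * log10(W / W_ref)
Compute ratio: W / W_ref = 69447900000000
Compute log10: log10(69447900000000) = 13.841659
Multiply: SWL = 10 * 13.841659 = 138.42

138.42 dB


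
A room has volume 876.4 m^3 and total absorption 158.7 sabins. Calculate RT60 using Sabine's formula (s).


Given values:
  V = 876.4 m^3
  A = 158.7 sabins
Formula: RT60 = 0.161 * V / A
Numerator: 0.161 * 876.4 = 141.1004
RT60 = 141.1004 / 158.7 = 0.889

0.889 s


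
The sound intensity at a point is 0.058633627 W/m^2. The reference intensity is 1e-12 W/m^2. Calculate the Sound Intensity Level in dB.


Given values:
  I = 0.058633627 W/m^2
  I_ref = 1e-12 W/m^2
Formula: SIL = 10 * log10(I / I_ref)
Compute ratio: I / I_ref = 58633627000
Compute log10: log10(58633627000) = 10.768147
Multiply: SIL = 10 * 10.768147 = 107.68

107.68 dB


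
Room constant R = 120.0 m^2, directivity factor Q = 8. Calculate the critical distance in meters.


Given values:
  R = 120.0 m^2, Q = 8
Formula: d_c = 0.141 * sqrt(Q * R)
Compute Q * R = 8 * 120.0 = 960.0
Compute sqrt(960.0) = 30.9839
d_c = 0.141 * 30.9839 = 4.369

4.369 m


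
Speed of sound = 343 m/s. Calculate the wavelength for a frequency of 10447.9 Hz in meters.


Given values:
  c = 343 m/s, f = 10447.9 Hz
Formula: lambda = c / f
lambda = 343 / 10447.9
lambda = 0.0328

0.0328 m


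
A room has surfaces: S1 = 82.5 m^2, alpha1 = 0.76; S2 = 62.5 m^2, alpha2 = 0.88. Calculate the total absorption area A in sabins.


Given surfaces:
  Surface 1: 82.5 * 0.76 = 62.7
  Surface 2: 62.5 * 0.88 = 55.0
Formula: A = sum(Si * alpha_i)
A = 62.7 + 55.0
A = 117.7

117.7 sabins


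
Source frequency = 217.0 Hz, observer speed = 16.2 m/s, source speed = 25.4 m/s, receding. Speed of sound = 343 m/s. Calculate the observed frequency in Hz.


Given values:
  f_s = 217.0 Hz, v_o = 16.2 m/s, v_s = 25.4 m/s
  Direction: receding
Formula: f_o = f_s * (c - v_o) / (c + v_s)
Numerator: c - v_o = 343 - 16.2 = 326.8
Denominator: c + v_s = 343 + 25.4 = 368.4
f_o = 217.0 * 326.8 / 368.4 = 192.5

192.5 Hz


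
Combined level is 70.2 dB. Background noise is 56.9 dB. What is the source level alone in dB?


Given values:
  L_total = 70.2 dB, L_bg = 56.9 dB
Formula: L_source = 10 * log10(10^(L_total/10) - 10^(L_bg/10))
Convert to linear:
  10^(70.2/10) = 10471285.4805
  10^(56.9/10) = 489778.8194
Difference: 10471285.4805 - 489778.8194 = 9981506.6611
L_source = 10 * log10(9981506.6611) = 69.99

69.99 dB


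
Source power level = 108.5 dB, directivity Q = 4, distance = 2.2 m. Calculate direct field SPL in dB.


Given values:
  Lw = 108.5 dB, Q = 4, r = 2.2 m
Formula: SPL = Lw + 10 * log10(Q / (4 * pi * r^2))
Compute 4 * pi * r^2 = 4 * pi * 2.2^2 = 60.8212
Compute Q / denom = 4 / 60.8212 = 0.06576654
Compute 10 * log10(0.06576654) = -11.82
SPL = 108.5 + (-11.82) = 96.68

96.68 dB


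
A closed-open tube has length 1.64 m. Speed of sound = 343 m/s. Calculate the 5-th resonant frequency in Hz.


Given values:
  Tube type: closed-open, L = 1.64 m, c = 343 m/s, n = 5
Formula: f_n = (2n - 1) * c / (4 * L)
Compute 2n - 1 = 2*5 - 1 = 9
Compute 4 * L = 4 * 1.64 = 6.56
f = 9 * 343 / 6.56
f = 470.58

470.58 Hz


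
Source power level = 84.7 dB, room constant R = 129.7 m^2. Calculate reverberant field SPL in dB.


Given values:
  Lw = 84.7 dB, R = 129.7 m^2
Formula: SPL = Lw + 10 * log10(4 / R)
Compute 4 / R = 4 / 129.7 = 0.03084
Compute 10 * log10(0.03084) = -15.1089
SPL = 84.7 + (-15.1089) = 69.59

69.59 dB


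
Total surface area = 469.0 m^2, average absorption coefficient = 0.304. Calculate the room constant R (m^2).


Given values:
  S = 469.0 m^2, alpha = 0.304
Formula: R = S * alpha / (1 - alpha)
Numerator: 469.0 * 0.304 = 142.576
Denominator: 1 - 0.304 = 0.696
R = 142.576 / 0.696 = 204.85

204.85 m^2


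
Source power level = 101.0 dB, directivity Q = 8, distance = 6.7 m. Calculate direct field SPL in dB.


Given values:
  Lw = 101.0 dB, Q = 8, r = 6.7 m
Formula: SPL = Lw + 10 * log10(Q / (4 * pi * r^2))
Compute 4 * pi * r^2 = 4 * pi * 6.7^2 = 564.1044
Compute Q / denom = 8 / 564.1044 = 0.01418177
Compute 10 * log10(0.01418177) = -18.4827
SPL = 101.0 + (-18.4827) = 82.52

82.52 dB


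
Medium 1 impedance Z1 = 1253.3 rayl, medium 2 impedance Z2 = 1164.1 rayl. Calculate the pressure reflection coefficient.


Given values:
  Z1 = 1253.3 rayl, Z2 = 1164.1 rayl
Formula: R = (Z2 - Z1) / (Z2 + Z1)
Numerator: Z2 - Z1 = 1164.1 - 1253.3 = -89.2
Denominator: Z2 + Z1 = 1164.1 + 1253.3 = 2417.4
R = -89.2 / 2417.4 = -0.0369

-0.0369


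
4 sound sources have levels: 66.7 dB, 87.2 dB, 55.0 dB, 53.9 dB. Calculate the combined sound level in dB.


Formula: L_total = 10 * log10( sum(10^(Li/10)) )
  Source 1: 10^(66.7/10) = 4677351.4129
  Source 2: 10^(87.2/10) = 524807460.2498
  Source 3: 10^(55.0/10) = 316227.766
  Source 4: 10^(53.9/10) = 245470.8916
Sum of linear values = 530046510.3203
L_total = 10 * log10(530046510.3203) = 87.24

87.24 dB


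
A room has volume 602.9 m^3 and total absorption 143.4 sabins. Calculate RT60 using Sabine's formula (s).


Given values:
  V = 602.9 m^3
  A = 143.4 sabins
Formula: RT60 = 0.161 * V / A
Numerator: 0.161 * 602.9 = 97.0669
RT60 = 97.0669 / 143.4 = 0.677

0.677 s


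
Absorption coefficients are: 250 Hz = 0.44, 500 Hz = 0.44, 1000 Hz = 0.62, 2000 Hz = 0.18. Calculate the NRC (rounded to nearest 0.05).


Given values:
  a_250 = 0.44, a_500 = 0.44
  a_1000 = 0.62, a_2000 = 0.18
Formula: NRC = (a250 + a500 + a1000 + a2000) / 4
Sum = 0.44 + 0.44 + 0.62 + 0.18 = 1.68
NRC = 1.68 / 4 = 0.42
Rounded to nearest 0.05: 0.4

0.4


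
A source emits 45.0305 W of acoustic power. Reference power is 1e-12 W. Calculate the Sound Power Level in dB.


Given values:
  W = 45.0305 W
  W_ref = 1e-12 W
Formula: SWL = 10 * log10(W / W_ref)
Compute ratio: W / W_ref = 45030500000000
Compute log10: log10(45030500000000) = 13.653507
Multiply: SWL = 10 * 13.653507 = 136.54

136.54 dB


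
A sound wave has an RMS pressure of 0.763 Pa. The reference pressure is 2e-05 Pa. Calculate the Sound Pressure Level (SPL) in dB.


Given values:
  p = 0.763 Pa
  p_ref = 2e-05 Pa
Formula: SPL = 20 * log10(p / p_ref)
Compute ratio: p / p_ref = 0.763 / 2e-05 = 38150
Compute log10: log10(38150) = 4.581495
Multiply: SPL = 20 * 4.581495 = 91.63

91.63 dB


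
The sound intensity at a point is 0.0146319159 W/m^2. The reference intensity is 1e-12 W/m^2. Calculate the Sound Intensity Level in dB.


Given values:
  I = 0.0146319159 W/m^2
  I_ref = 1e-12 W/m^2
Formula: SIL = 10 * log10(I / I_ref)
Compute ratio: I / I_ref = 14631915900
Compute log10: log10(14631915900) = 10.165301
Multiply: SIL = 10 * 10.165301 = 101.65

101.65 dB


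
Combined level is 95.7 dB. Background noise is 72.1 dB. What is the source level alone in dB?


Given values:
  L_total = 95.7 dB, L_bg = 72.1 dB
Formula: L_source = 10 * log10(10^(L_total/10) - 10^(L_bg/10))
Convert to linear:
  10^(95.7/10) = 3715352290.9717
  10^(72.1/10) = 16218100.9736
Difference: 3715352290.9717 - 16218100.9736 = 3699134189.9981
L_source = 10 * log10(3699134189.9981) = 95.68

95.68 dB


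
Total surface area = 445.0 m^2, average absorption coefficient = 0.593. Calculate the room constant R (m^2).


Given values:
  S = 445.0 m^2, alpha = 0.593
Formula: R = S * alpha / (1 - alpha)
Numerator: 445.0 * 0.593 = 263.885
Denominator: 1 - 0.593 = 0.407
R = 263.885 / 0.407 = 648.37

648.37 m^2


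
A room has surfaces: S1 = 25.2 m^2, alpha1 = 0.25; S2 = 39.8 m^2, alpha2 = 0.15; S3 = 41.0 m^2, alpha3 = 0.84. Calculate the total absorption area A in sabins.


Given surfaces:
  Surface 1: 25.2 * 0.25 = 6.3
  Surface 2: 39.8 * 0.15 = 5.97
  Surface 3: 41.0 * 0.84 = 34.44
Formula: A = sum(Si * alpha_i)
A = 6.3 + 5.97 + 34.44
A = 46.71

46.71 sabins


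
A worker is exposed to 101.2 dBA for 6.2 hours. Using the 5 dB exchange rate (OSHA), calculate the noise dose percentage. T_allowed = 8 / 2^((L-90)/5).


Given values:
  L = 101.2 dBA, T = 6.2 hours
Formula: T_allowed = 8 / 2^((L - 90) / 5)
Compute exponent: (101.2 - 90) / 5 = 2.24
Compute 2^(2.24) = 4.723971
T_allowed = 8 / 4.723971 = 1.69349 hours
Dose = (T / T_allowed) * 100
Dose = (6.2 / 1.69349) * 100 = 366.11

366.11 %


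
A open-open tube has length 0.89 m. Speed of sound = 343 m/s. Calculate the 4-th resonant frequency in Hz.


Given values:
  Tube type: open-open, L = 0.89 m, c = 343 m/s, n = 4
Formula: f_n = n * c / (2 * L)
Compute 2 * L = 2 * 0.89 = 1.78
f = 4 * 343 / 1.78
f = 770.79

770.79 Hz


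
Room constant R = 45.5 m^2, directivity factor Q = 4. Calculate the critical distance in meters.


Given values:
  R = 45.5 m^2, Q = 4
Formula: d_c = 0.141 * sqrt(Q * R)
Compute Q * R = 4 * 45.5 = 182.0
Compute sqrt(182.0) = 13.4907
d_c = 0.141 * 13.4907 = 1.902

1.902 m


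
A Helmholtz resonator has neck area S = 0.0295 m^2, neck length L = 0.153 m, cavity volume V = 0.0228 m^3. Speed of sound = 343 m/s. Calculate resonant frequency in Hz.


Given values:
  S = 0.0295 m^2, L = 0.153 m, V = 0.0228 m^3, c = 343 m/s
Formula: f = (c / (2*pi)) * sqrt(S / (V * L))
Compute V * L = 0.0228 * 0.153 = 0.0034884
Compute S / (V * L) = 0.0295 / 0.0034884 = 8.4566
Compute sqrt(8.4566) = 2.908023
Compute c / (2*pi) = 343 / 6.283185 = 54.590148
f = 54.590148 * 2.908023 = 158.75

158.75 Hz


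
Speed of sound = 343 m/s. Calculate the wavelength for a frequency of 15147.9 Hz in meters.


Given values:
  c = 343 m/s, f = 15147.9 Hz
Formula: lambda = c / f
lambda = 343 / 15147.9
lambda = 0.0226

0.0226 m


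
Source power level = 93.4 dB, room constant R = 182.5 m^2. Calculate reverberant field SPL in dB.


Given values:
  Lw = 93.4 dB, R = 182.5 m^2
Formula: SPL = Lw + 10 * log10(4 / R)
Compute 4 / R = 4 / 182.5 = 0.021918
Compute 10 * log10(0.021918) = -16.592
SPL = 93.4 + (-16.592) = 76.81

76.81 dB


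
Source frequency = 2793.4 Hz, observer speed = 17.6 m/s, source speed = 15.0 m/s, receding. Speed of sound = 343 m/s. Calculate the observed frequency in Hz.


Given values:
  f_s = 2793.4 Hz, v_o = 17.6 m/s, v_s = 15.0 m/s
  Direction: receding
Formula: f_o = f_s * (c - v_o) / (c + v_s)
Numerator: c - v_o = 343 - 17.6 = 325.4
Denominator: c + v_s = 343 + 15.0 = 358.0
f_o = 2793.4 * 325.4 / 358.0 = 2539.03

2539.03 Hz


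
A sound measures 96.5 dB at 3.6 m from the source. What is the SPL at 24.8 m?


Given values:
  SPL1 = 96.5 dB, r1 = 3.6 m, r2 = 24.8 m
Formula: SPL2 = SPL1 - 20 * log10(r2 / r1)
Compute ratio: r2 / r1 = 24.8 / 3.6 = 6.8889
Compute log10: log10(6.8889) = 0.83815
Compute drop: 20 * 0.83815 = 16.763
SPL2 = 96.5 - 16.763 = 79.74

79.74 dB


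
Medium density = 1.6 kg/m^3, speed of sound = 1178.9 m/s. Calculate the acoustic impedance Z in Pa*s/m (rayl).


Given values:
  rho = 1.6 kg/m^3
  c = 1178.9 m/s
Formula: Z = rho * c
Z = 1.6 * 1178.9
Z = 1886.24

1886.24 rayl


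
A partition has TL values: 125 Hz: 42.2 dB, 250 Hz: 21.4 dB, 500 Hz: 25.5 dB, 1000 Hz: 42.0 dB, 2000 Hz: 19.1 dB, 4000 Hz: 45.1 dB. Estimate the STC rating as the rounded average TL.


Given TL values at each frequency:
  125 Hz: 42.2 dB
  250 Hz: 21.4 dB
  500 Hz: 25.5 dB
  1000 Hz: 42.0 dB
  2000 Hz: 19.1 dB
  4000 Hz: 45.1 dB
Formula: STC ~ round(average of TL values)
Sum = 42.2 + 21.4 + 25.5 + 42.0 + 19.1 + 45.1 = 195.3
Average = 195.3 / 6 = 32.55
Rounded: 33

33


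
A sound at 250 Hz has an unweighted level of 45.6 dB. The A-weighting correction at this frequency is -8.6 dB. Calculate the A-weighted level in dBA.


Given values:
  SPL = 45.6 dB
  A-weighting at 250 Hz = -8.6 dB
Formula: L_A = SPL + A_weight
L_A = 45.6 + (-8.6)
L_A = 37.0

37.0 dBA


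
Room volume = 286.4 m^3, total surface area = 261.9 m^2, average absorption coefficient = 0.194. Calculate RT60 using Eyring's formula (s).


Given values:
  V = 286.4 m^3, S = 261.9 m^2, alpha = 0.194
Formula: RT60 = 0.161 * V / (-S * ln(1 - alpha))
Compute ln(1 - 0.194) = ln(0.806) = -0.215672
Denominator: -261.9 * -0.215672 = 56.4845
Numerator: 0.161 * 286.4 = 46.1104
RT60 = 46.1104 / 56.4845 = 0.816

0.816 s


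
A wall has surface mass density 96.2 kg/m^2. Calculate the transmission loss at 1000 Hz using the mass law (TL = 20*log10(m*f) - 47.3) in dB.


Given values:
  m = 96.2 kg/m^2, f = 1000 Hz
Formula: TL = 20 * log10(m * f) - 47.3
Compute m * f = 96.2 * 1000 = 96200.0
Compute log10(96200.0) = 4.983175
Compute 20 * 4.983175 = 99.6635
TL = 99.6635 - 47.3 = 52.36

52.36 dB


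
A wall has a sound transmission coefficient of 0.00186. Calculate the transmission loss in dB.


Given values:
  tau = 0.00186
Formula: TL = 10 * log10(1 / tau)
Compute 1 / tau = 1 / 0.00186 = 537.6344
Compute log10(537.6344) = 2.730487
TL = 10 * 2.730487 = 27.3

27.3 dB


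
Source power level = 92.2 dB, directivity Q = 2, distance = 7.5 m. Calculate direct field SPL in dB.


Given values:
  Lw = 92.2 dB, Q = 2, r = 7.5 m
Formula: SPL = Lw + 10 * log10(Q / (4 * pi * r^2))
Compute 4 * pi * r^2 = 4 * pi * 7.5^2 = 706.8583
Compute Q / denom = 2 / 706.8583 = 0.00282942
Compute 10 * log10(0.00282942) = -25.483
SPL = 92.2 + (-25.483) = 66.72

66.72 dB


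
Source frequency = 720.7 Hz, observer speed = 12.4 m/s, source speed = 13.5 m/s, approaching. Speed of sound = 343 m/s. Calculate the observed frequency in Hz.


Given values:
  f_s = 720.7 Hz, v_o = 12.4 m/s, v_s = 13.5 m/s
  Direction: approaching
Formula: f_o = f_s * (c + v_o) / (c - v_s)
Numerator: c + v_o = 343 + 12.4 = 355.4
Denominator: c - v_s = 343 - 13.5 = 329.5
f_o = 720.7 * 355.4 / 329.5 = 777.35

777.35 Hz


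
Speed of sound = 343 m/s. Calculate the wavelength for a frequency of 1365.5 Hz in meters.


Given values:
  c = 343 m/s, f = 1365.5 Hz
Formula: lambda = c / f
lambda = 343 / 1365.5
lambda = 0.2512

0.2512 m


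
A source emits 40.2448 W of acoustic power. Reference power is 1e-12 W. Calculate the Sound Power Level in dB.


Given values:
  W = 40.2448 W
  W_ref = 1e-12 W
Formula: SWL = 10 * log10(W / W_ref)
Compute ratio: W / W_ref = 40244800000000
Compute log10: log10(40244800000000) = 13.60471
Multiply: SWL = 10 * 13.60471 = 136.05

136.05 dB


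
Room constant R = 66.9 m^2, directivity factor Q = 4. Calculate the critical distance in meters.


Given values:
  R = 66.9 m^2, Q = 4
Formula: d_c = 0.141 * sqrt(Q * R)
Compute Q * R = 4 * 66.9 = 267.6
Compute sqrt(267.6) = 16.3585
d_c = 0.141 * 16.3585 = 2.307

2.307 m


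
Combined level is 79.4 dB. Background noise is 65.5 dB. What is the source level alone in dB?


Given values:
  L_total = 79.4 dB, L_bg = 65.5 dB
Formula: L_source = 10 * log10(10^(L_total/10) - 10^(L_bg/10))
Convert to linear:
  10^(79.4/10) = 87096358.9956
  10^(65.5/10) = 3548133.8923
Difference: 87096358.9956 - 3548133.8923 = 83548225.1033
L_source = 10 * log10(83548225.1033) = 79.22

79.22 dB


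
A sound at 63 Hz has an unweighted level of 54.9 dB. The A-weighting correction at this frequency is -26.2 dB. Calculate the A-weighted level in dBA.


Given values:
  SPL = 54.9 dB
  A-weighting at 63 Hz = -26.2 dB
Formula: L_A = SPL + A_weight
L_A = 54.9 + (-26.2)
L_A = 28.7

28.7 dBA


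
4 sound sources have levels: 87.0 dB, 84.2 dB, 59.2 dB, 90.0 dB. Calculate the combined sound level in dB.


Formula: L_total = 10 * log10( sum(10^(Li/10)) )
  Source 1: 10^(87.0/10) = 501187233.6273
  Source 2: 10^(84.2/10) = 263026799.1895
  Source 3: 10^(59.2/10) = 831763.7711
  Source 4: 10^(90.0/10) = 1000000000.0
Sum of linear values = 1765045796.5879
L_total = 10 * log10(1765045796.5879) = 92.47

92.47 dB


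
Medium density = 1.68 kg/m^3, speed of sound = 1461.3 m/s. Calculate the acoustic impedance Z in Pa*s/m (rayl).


Given values:
  rho = 1.68 kg/m^3
  c = 1461.3 m/s
Formula: Z = rho * c
Z = 1.68 * 1461.3
Z = 2454.98

2454.98 rayl


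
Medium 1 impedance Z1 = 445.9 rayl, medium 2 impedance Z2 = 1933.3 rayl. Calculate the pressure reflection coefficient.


Given values:
  Z1 = 445.9 rayl, Z2 = 1933.3 rayl
Formula: R = (Z2 - Z1) / (Z2 + Z1)
Numerator: Z2 - Z1 = 1933.3 - 445.9 = 1487.4
Denominator: Z2 + Z1 = 1933.3 + 445.9 = 2379.2
R = 1487.4 / 2379.2 = 0.6252

0.6252


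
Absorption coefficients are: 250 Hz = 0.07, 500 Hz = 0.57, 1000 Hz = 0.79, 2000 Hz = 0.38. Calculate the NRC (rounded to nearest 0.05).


Given values:
  a_250 = 0.07, a_500 = 0.57
  a_1000 = 0.79, a_2000 = 0.38
Formula: NRC = (a250 + a500 + a1000 + a2000) / 4
Sum = 0.07 + 0.57 + 0.79 + 0.38 = 1.81
NRC = 1.81 / 4 = 0.4525
Rounded to nearest 0.05: 0.45

0.45


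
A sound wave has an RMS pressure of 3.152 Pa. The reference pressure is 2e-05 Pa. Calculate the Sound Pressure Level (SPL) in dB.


Given values:
  p = 3.152 Pa
  p_ref = 2e-05 Pa
Formula: SPL = 20 * log10(p / p_ref)
Compute ratio: p / p_ref = 3.152 / 2e-05 = 157600
Compute log10: log10(157600) = 5.197556
Multiply: SPL = 20 * 5.197556 = 103.95

103.95 dB


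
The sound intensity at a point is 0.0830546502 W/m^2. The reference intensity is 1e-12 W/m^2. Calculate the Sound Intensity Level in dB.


Given values:
  I = 0.0830546502 W/m^2
  I_ref = 1e-12 W/m^2
Formula: SIL = 10 * log10(I / I_ref)
Compute ratio: I / I_ref = 83054650200
Compute log10: log10(83054650200) = 10.919364
Multiply: SIL = 10 * 10.919364 = 109.19

109.19 dB


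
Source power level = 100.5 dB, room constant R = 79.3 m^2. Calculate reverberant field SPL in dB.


Given values:
  Lw = 100.5 dB, R = 79.3 m^2
Formula: SPL = Lw + 10 * log10(4 / R)
Compute 4 / R = 4 / 79.3 = 0.050441
Compute 10 * log10(0.050441) = -12.9722
SPL = 100.5 + (-12.9722) = 87.53

87.53 dB


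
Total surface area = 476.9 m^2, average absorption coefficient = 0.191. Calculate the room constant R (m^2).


Given values:
  S = 476.9 m^2, alpha = 0.191
Formula: R = S * alpha / (1 - alpha)
Numerator: 476.9 * 0.191 = 91.0879
Denominator: 1 - 0.191 = 0.809
R = 91.0879 / 0.809 = 112.59

112.59 m^2


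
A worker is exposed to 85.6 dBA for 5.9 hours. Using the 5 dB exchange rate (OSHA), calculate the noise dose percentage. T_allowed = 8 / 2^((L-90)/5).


Given values:
  L = 85.6 dBA, T = 5.9 hours
Formula: T_allowed = 8 / 2^((L - 90) / 5)
Compute exponent: (85.6 - 90) / 5 = -0.88
Compute 2^(-0.88) = 0.543367
T_allowed = 8 / 0.543367 = 14.723014 hours
Dose = (T / T_allowed) * 100
Dose = (5.9 / 14.723014) * 100 = 40.07

40.07 %


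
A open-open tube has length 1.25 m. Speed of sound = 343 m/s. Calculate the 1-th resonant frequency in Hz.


Given values:
  Tube type: open-open, L = 1.25 m, c = 343 m/s, n = 1
Formula: f_n = n * c / (2 * L)
Compute 2 * L = 2 * 1.25 = 2.5
f = 1 * 343 / 2.5
f = 137.2

137.2 Hz


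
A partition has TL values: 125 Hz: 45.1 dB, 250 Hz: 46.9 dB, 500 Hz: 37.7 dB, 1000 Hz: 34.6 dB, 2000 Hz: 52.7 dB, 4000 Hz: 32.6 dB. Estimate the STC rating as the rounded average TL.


Given TL values at each frequency:
  125 Hz: 45.1 dB
  250 Hz: 46.9 dB
  500 Hz: 37.7 dB
  1000 Hz: 34.6 dB
  2000 Hz: 52.7 dB
  4000 Hz: 32.6 dB
Formula: STC ~ round(average of TL values)
Sum = 45.1 + 46.9 + 37.7 + 34.6 + 52.7 + 32.6 = 249.6
Average = 249.6 / 6 = 41.6
Rounded: 42

42


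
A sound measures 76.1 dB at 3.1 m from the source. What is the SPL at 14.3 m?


Given values:
  SPL1 = 76.1 dB, r1 = 3.1 m, r2 = 14.3 m
Formula: SPL2 = SPL1 - 20 * log10(r2 / r1)
Compute ratio: r2 / r1 = 14.3 / 3.1 = 4.6129
Compute log10: log10(4.6129) = 0.663974
Compute drop: 20 * 0.663974 = 13.2795
SPL2 = 76.1 - 13.2795 = 62.82

62.82 dB


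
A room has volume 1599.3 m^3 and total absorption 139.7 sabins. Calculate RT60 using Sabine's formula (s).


Given values:
  V = 1599.3 m^3
  A = 139.7 sabins
Formula: RT60 = 0.161 * V / A
Numerator: 0.161 * 1599.3 = 257.4873
RT60 = 257.4873 / 139.7 = 1.843

1.843 s


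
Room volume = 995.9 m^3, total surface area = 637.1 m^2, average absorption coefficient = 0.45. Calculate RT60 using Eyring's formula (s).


Given values:
  V = 995.9 m^3, S = 637.1 m^2, alpha = 0.45
Formula: RT60 = 0.161 * V / (-S * ln(1 - alpha))
Compute ln(1 - 0.45) = ln(0.55) = -0.597837
Denominator: -637.1 * -0.597837 = 380.882
Numerator: 0.161 * 995.9 = 160.3399
RT60 = 160.3399 / 380.882 = 0.421

0.421 s


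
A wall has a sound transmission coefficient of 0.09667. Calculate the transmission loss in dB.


Given values:
  tau = 0.09667
Formula: TL = 10 * log10(1 / tau)
Compute 1 / tau = 1 / 0.09667 = 10.3445
Compute log10(10.3445) = 1.01471
TL = 10 * 1.01471 = 10.15

10.15 dB


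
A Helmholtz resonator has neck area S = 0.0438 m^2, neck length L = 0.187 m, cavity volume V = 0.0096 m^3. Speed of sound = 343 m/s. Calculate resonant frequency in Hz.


Given values:
  S = 0.0438 m^2, L = 0.187 m, V = 0.0096 m^3, c = 343 m/s
Formula: f = (c / (2*pi)) * sqrt(S / (V * L))
Compute V * L = 0.0096 * 0.187 = 0.0017952
Compute S / (V * L) = 0.0438 / 0.0017952 = 24.3984
Compute sqrt(24.3984) = 4.939474
Compute c / (2*pi) = 343 / 6.283185 = 54.590148
f = 54.590148 * 4.939474 = 269.65

269.65 Hz


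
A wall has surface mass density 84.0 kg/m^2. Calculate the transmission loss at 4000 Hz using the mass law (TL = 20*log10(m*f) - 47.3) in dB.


Given values:
  m = 84.0 kg/m^2, f = 4000 Hz
Formula: TL = 20 * log10(m * f) - 47.3
Compute m * f = 84.0 * 4000 = 336000.0
Compute log10(336000.0) = 5.526339
Compute 20 * 5.526339 = 110.5268
TL = 110.5268 - 47.3 = 63.23

63.23 dB


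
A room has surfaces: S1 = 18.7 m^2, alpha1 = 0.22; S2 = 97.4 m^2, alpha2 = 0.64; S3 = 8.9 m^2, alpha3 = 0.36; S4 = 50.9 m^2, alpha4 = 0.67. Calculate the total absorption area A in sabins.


Given surfaces:
  Surface 1: 18.7 * 0.22 = 4.114
  Surface 2: 97.4 * 0.64 = 62.336
  Surface 3: 8.9 * 0.36 = 3.204
  Surface 4: 50.9 * 0.67 = 34.103
Formula: A = sum(Si * alpha_i)
A = 4.114 + 62.336 + 3.204 + 34.103
A = 103.76

103.76 sabins


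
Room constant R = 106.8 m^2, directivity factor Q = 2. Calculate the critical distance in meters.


Given values:
  R = 106.8 m^2, Q = 2
Formula: d_c = 0.141 * sqrt(Q * R)
Compute Q * R = 2 * 106.8 = 213.6
Compute sqrt(213.6) = 14.6151
d_c = 0.141 * 14.6151 = 2.061

2.061 m


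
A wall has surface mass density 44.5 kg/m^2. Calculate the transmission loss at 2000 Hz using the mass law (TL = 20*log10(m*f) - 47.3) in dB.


Given values:
  m = 44.5 kg/m^2, f = 2000 Hz
Formula: TL = 20 * log10(m * f) - 47.3
Compute m * f = 44.5 * 2000 = 89000.0
Compute log10(89000.0) = 4.94939
Compute 20 * 4.94939 = 98.9878
TL = 98.9878 - 47.3 = 51.69

51.69 dB


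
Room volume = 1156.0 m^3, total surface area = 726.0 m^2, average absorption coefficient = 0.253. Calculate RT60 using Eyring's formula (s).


Given values:
  V = 1156.0 m^3, S = 726.0 m^2, alpha = 0.253
Formula: RT60 = 0.161 * V / (-S * ln(1 - alpha))
Compute ln(1 - 0.253) = ln(0.747) = -0.29169
Denominator: -726.0 * -0.29169 = 211.7669
Numerator: 0.161 * 1156.0 = 186.116
RT60 = 186.116 / 211.7669 = 0.879

0.879 s


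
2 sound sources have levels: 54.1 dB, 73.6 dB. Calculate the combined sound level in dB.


Formula: L_total = 10 * log10( sum(10^(Li/10)) )
  Source 1: 10^(54.1/10) = 257039.5783
  Source 2: 10^(73.6/10) = 22908676.5277
Sum of linear values = 23165716.106
L_total = 10 * log10(23165716.106) = 73.65

73.65 dB


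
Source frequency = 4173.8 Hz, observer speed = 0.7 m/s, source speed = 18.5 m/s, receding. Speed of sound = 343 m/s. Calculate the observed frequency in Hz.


Given values:
  f_s = 4173.8 Hz, v_o = 0.7 m/s, v_s = 18.5 m/s
  Direction: receding
Formula: f_o = f_s * (c - v_o) / (c + v_s)
Numerator: c - v_o = 343 - 0.7 = 342.3
Denominator: c + v_s = 343 + 18.5 = 361.5
f_o = 4173.8 * 342.3 / 361.5 = 3952.12

3952.12 Hz


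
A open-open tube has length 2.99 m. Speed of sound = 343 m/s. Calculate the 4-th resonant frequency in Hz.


Given values:
  Tube type: open-open, L = 2.99 m, c = 343 m/s, n = 4
Formula: f_n = n * c / (2 * L)
Compute 2 * L = 2 * 2.99 = 5.98
f = 4 * 343 / 5.98
f = 229.43

229.43 Hz


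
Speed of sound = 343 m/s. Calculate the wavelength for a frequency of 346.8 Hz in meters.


Given values:
  c = 343 m/s, f = 346.8 Hz
Formula: lambda = c / f
lambda = 343 / 346.8
lambda = 0.989

0.989 m


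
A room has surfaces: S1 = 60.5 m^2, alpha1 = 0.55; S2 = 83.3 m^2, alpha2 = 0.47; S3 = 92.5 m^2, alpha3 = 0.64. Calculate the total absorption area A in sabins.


Given surfaces:
  Surface 1: 60.5 * 0.55 = 33.275
  Surface 2: 83.3 * 0.47 = 39.151
  Surface 3: 92.5 * 0.64 = 59.2
Formula: A = sum(Si * alpha_i)
A = 33.275 + 39.151 + 59.2
A = 131.63

131.63 sabins


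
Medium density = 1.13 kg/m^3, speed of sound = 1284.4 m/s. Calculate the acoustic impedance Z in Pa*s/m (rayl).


Given values:
  rho = 1.13 kg/m^3
  c = 1284.4 m/s
Formula: Z = rho * c
Z = 1.13 * 1284.4
Z = 1451.37

1451.37 rayl


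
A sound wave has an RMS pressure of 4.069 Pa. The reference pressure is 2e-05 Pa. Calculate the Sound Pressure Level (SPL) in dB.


Given values:
  p = 4.069 Pa
  p_ref = 2e-05 Pa
Formula: SPL = 20 * log10(p / p_ref)
Compute ratio: p / p_ref = 4.069 / 2e-05 = 203450
Compute log10: log10(203450) = 5.308458
Multiply: SPL = 20 * 5.308458 = 106.17

106.17 dB


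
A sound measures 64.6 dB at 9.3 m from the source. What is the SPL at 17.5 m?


Given values:
  SPL1 = 64.6 dB, r1 = 9.3 m, r2 = 17.5 m
Formula: SPL2 = SPL1 - 20 * log10(r2 / r1)
Compute ratio: r2 / r1 = 17.5 / 9.3 = 1.8817
Compute log10: log10(1.8817) = 0.27455
Compute drop: 20 * 0.27455 = 5.491
SPL2 = 64.6 - 5.491 = 59.11

59.11 dB


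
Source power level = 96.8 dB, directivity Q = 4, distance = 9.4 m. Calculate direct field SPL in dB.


Given values:
  Lw = 96.8 dB, Q = 4, r = 9.4 m
Formula: SPL = Lw + 10 * log10(Q / (4 * pi * r^2))
Compute 4 * pi * r^2 = 4 * pi * 9.4^2 = 1110.3645
Compute Q / denom = 4 / 1110.3645 = 0.00360242
Compute 10 * log10(0.00360242) = -24.4341
SPL = 96.8 + (-24.4341) = 72.37

72.37 dB


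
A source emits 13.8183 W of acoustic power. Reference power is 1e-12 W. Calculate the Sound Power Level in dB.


Given values:
  W = 13.8183 W
  W_ref = 1e-12 W
Formula: SWL = 10 * log10(W / W_ref)
Compute ratio: W / W_ref = 13818300000000
Compute log10: log10(13818300000000) = 13.140455
Multiply: SWL = 10 * 13.140455 = 131.4

131.4 dB


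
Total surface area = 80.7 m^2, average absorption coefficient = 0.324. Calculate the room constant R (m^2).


Given values:
  S = 80.7 m^2, alpha = 0.324
Formula: R = S * alpha / (1 - alpha)
Numerator: 80.7 * 0.324 = 26.1468
Denominator: 1 - 0.324 = 0.676
R = 26.1468 / 0.676 = 38.68

38.68 m^2


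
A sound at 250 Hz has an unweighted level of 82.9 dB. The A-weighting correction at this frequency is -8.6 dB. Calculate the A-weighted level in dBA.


Given values:
  SPL = 82.9 dB
  A-weighting at 250 Hz = -8.6 dB
Formula: L_A = SPL + A_weight
L_A = 82.9 + (-8.6)
L_A = 74.3

74.3 dBA


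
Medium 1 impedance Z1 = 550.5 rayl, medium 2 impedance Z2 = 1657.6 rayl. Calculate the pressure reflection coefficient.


Given values:
  Z1 = 550.5 rayl, Z2 = 1657.6 rayl
Formula: R = (Z2 - Z1) / (Z2 + Z1)
Numerator: Z2 - Z1 = 1657.6 - 550.5 = 1107.1
Denominator: Z2 + Z1 = 1657.6 + 550.5 = 2208.1
R = 1107.1 / 2208.1 = 0.5014

0.5014


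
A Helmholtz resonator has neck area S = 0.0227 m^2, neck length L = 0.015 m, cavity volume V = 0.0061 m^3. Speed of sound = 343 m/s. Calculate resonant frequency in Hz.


Given values:
  S = 0.0227 m^2, L = 0.015 m, V = 0.0061 m^3, c = 343 m/s
Formula: f = (c / (2*pi)) * sqrt(S / (V * L))
Compute V * L = 0.0061 * 0.015 = 9.15e-05
Compute S / (V * L) = 0.0227 / 9.15e-05 = 248.0874
Compute sqrt(248.0874) = 15.75079
Compute c / (2*pi) = 343 / 6.283185 = 54.590148
f = 54.590148 * 15.75079 = 859.84

859.84 Hz


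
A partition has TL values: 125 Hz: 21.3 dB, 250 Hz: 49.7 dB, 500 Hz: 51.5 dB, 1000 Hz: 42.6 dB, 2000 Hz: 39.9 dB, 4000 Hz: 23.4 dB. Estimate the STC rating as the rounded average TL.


Given TL values at each frequency:
  125 Hz: 21.3 dB
  250 Hz: 49.7 dB
  500 Hz: 51.5 dB
  1000 Hz: 42.6 dB
  2000 Hz: 39.9 dB
  4000 Hz: 23.4 dB
Formula: STC ~ round(average of TL values)
Sum = 21.3 + 49.7 + 51.5 + 42.6 + 39.9 + 23.4 = 228.4
Average = 228.4 / 6 = 38.07
Rounded: 38

38


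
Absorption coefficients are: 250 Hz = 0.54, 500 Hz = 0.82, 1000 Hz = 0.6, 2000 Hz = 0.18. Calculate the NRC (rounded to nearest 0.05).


Given values:
  a_250 = 0.54, a_500 = 0.82
  a_1000 = 0.6, a_2000 = 0.18
Formula: NRC = (a250 + a500 + a1000 + a2000) / 4
Sum = 0.54 + 0.82 + 0.6 + 0.18 = 2.14
NRC = 2.14 / 4 = 0.535
Rounded to nearest 0.05: 0.55

0.55


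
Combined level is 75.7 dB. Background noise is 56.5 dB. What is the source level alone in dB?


Given values:
  L_total = 75.7 dB, L_bg = 56.5 dB
Formula: L_source = 10 * log10(10^(L_total/10) - 10^(L_bg/10))
Convert to linear:
  10^(75.7/10) = 37153522.9097
  10^(56.5/10) = 446683.5922
Difference: 37153522.9097 - 446683.5922 = 36706839.3175
L_source = 10 * log10(36706839.3175) = 75.65

75.65 dB


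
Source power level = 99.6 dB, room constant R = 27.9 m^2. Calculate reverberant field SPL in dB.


Given values:
  Lw = 99.6 dB, R = 27.9 m^2
Formula: SPL = Lw + 10 * log10(4 / R)
Compute 4 / R = 4 / 27.9 = 0.143369
Compute 10 * log10(0.143369) = -8.4354
SPL = 99.6 + (-8.4354) = 91.16

91.16 dB


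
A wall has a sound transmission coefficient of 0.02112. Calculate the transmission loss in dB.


Given values:
  tau = 0.02112
Formula: TL = 10 * log10(1 / tau)
Compute 1 / tau = 1 / 0.02112 = 47.3485
Compute log10(47.3485) = 1.675306
TL = 10 * 1.675306 = 16.75

16.75 dB


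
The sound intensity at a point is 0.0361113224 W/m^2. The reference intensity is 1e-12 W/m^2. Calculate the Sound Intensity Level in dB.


Given values:
  I = 0.0361113224 W/m^2
  I_ref = 1e-12 W/m^2
Formula: SIL = 10 * log10(I / I_ref)
Compute ratio: I / I_ref = 36111322400
Compute log10: log10(36111322400) = 10.557643
Multiply: SIL = 10 * 10.557643 = 105.58

105.58 dB


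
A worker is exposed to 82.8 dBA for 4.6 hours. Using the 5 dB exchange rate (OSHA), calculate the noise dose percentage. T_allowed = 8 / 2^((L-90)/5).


Given values:
  L = 82.8 dBA, T = 4.6 hours
Formula: T_allowed = 8 / 2^((L - 90) / 5)
Compute exponent: (82.8 - 90) / 5 = -1.44
Compute 2^(-1.44) = 0.368567
T_allowed = 8 / 0.368567 = 21.705687 hours
Dose = (T / T_allowed) * 100
Dose = (4.6 / 21.705687) * 100 = 21.19

21.19 %


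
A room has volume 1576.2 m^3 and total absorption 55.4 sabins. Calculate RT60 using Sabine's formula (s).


Given values:
  V = 1576.2 m^3
  A = 55.4 sabins
Formula: RT60 = 0.161 * V / A
Numerator: 0.161 * 1576.2 = 253.7682
RT60 = 253.7682 / 55.4 = 4.581

4.581 s


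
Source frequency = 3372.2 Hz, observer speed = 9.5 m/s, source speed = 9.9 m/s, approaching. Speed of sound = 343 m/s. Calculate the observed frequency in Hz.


Given values:
  f_s = 3372.2 Hz, v_o = 9.5 m/s, v_s = 9.9 m/s
  Direction: approaching
Formula: f_o = f_s * (c + v_o) / (c - v_s)
Numerator: c + v_o = 343 + 9.5 = 352.5
Denominator: c - v_s = 343 - 9.9 = 333.1
f_o = 3372.2 * 352.5 / 333.1 = 3568.6

3568.6 Hz


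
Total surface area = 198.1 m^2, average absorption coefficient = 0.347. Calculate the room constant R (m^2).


Given values:
  S = 198.1 m^2, alpha = 0.347
Formula: R = S * alpha / (1 - alpha)
Numerator: 198.1 * 0.347 = 68.7407
Denominator: 1 - 0.347 = 0.653
R = 68.7407 / 0.653 = 105.27

105.27 m^2


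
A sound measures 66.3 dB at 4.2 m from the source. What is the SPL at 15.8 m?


Given values:
  SPL1 = 66.3 dB, r1 = 4.2 m, r2 = 15.8 m
Formula: SPL2 = SPL1 - 20 * log10(r2 / r1)
Compute ratio: r2 / r1 = 15.8 / 4.2 = 3.7619
Compute log10: log10(3.7619) = 0.575407
Compute drop: 20 * 0.575407 = 11.5081
SPL2 = 66.3 - 11.5081 = 54.79

54.79 dB


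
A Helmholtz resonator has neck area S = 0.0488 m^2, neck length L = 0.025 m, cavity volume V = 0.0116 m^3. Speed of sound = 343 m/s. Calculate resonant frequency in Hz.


Given values:
  S = 0.0488 m^2, L = 0.025 m, V = 0.0116 m^3, c = 343 m/s
Formula: f = (c / (2*pi)) * sqrt(S / (V * L))
Compute V * L = 0.0116 * 0.025 = 0.00029
Compute S / (V * L) = 0.0488 / 0.00029 = 168.2759
Compute sqrt(168.2759) = 12.97212
Compute c / (2*pi) = 343 / 6.283185 = 54.590148
f = 54.590148 * 12.97212 = 708.15

708.15 Hz


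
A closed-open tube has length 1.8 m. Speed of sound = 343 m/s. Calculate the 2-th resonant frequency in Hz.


Given values:
  Tube type: closed-open, L = 1.8 m, c = 343 m/s, n = 2
Formula: f_n = (2n - 1) * c / (4 * L)
Compute 2n - 1 = 2*2 - 1 = 3
Compute 4 * L = 4 * 1.8 = 7.2
f = 3 * 343 / 7.2
f = 142.92

142.92 Hz


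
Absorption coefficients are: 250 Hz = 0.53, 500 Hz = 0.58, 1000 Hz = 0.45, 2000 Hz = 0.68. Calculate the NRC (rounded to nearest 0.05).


Given values:
  a_250 = 0.53, a_500 = 0.58
  a_1000 = 0.45, a_2000 = 0.68
Formula: NRC = (a250 + a500 + a1000 + a2000) / 4
Sum = 0.53 + 0.58 + 0.45 + 0.68 = 2.24
NRC = 2.24 / 4 = 0.56
Rounded to nearest 0.05: 0.55

0.55


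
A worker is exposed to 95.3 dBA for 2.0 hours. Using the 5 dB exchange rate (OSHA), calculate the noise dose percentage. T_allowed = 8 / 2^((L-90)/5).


Given values:
  L = 95.3 dBA, T = 2.0 hours
Formula: T_allowed = 8 / 2^((L - 90) / 5)
Compute exponent: (95.3 - 90) / 5 = 1.06
Compute 2^(1.06) = 2.084932
T_allowed = 8 / 2.084932 = 3.837056 hours
Dose = (T / T_allowed) * 100
Dose = (2.0 / 3.837056) * 100 = 52.12

52.12 %


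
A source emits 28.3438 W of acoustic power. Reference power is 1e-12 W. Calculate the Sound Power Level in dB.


Given values:
  W = 28.3438 W
  W_ref = 1e-12 W
Formula: SWL = 10 * log10(W / W_ref)
Compute ratio: W / W_ref = 28343800000000
Compute log10: log10(28343800000000) = 13.452458
Multiply: SWL = 10 * 13.452458 = 134.52

134.52 dB


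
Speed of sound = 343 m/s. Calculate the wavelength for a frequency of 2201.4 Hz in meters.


Given values:
  c = 343 m/s, f = 2201.4 Hz
Formula: lambda = c / f
lambda = 343 / 2201.4
lambda = 0.1558

0.1558 m


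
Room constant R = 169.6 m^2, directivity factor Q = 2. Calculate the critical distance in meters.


Given values:
  R = 169.6 m^2, Q = 2
Formula: d_c = 0.141 * sqrt(Q * R)
Compute Q * R = 2 * 169.6 = 339.2
Compute sqrt(339.2) = 18.4174
d_c = 0.141 * 18.4174 = 2.597

2.597 m


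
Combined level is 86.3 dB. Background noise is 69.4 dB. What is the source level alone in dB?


Given values:
  L_total = 86.3 dB, L_bg = 69.4 dB
Formula: L_source = 10 * log10(10^(L_total/10) - 10^(L_bg/10))
Convert to linear:
  10^(86.3/10) = 426579518.8016
  10^(69.4/10) = 8709635.8996
Difference: 426579518.8016 - 8709635.8996 = 417869882.902
L_source = 10 * log10(417869882.902) = 86.21

86.21 dB


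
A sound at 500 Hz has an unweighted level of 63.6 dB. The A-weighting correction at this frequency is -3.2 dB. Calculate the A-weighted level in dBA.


Given values:
  SPL = 63.6 dB
  A-weighting at 500 Hz = -3.2 dB
Formula: L_A = SPL + A_weight
L_A = 63.6 + (-3.2)
L_A = 60.4

60.4 dBA


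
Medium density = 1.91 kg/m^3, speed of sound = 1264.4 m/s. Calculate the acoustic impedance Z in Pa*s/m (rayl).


Given values:
  rho = 1.91 kg/m^3
  c = 1264.4 m/s
Formula: Z = rho * c
Z = 1.91 * 1264.4
Z = 2415.0

2415.0 rayl


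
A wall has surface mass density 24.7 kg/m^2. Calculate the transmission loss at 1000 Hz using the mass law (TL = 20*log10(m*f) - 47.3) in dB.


Given values:
  m = 24.7 kg/m^2, f = 1000 Hz
Formula: TL = 20 * log10(m * f) - 47.3
Compute m * f = 24.7 * 1000 = 24700.0
Compute log10(24700.0) = 4.392697
Compute 20 * 4.392697 = 87.8539
TL = 87.8539 - 47.3 = 40.55

40.55 dB
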